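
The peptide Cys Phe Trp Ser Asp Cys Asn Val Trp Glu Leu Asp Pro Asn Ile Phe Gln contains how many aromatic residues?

The aromatic amino acids are Phe (F, benzyl), Trp (W, indole), and Tyr (Y, phenol).
Matching residues: Phe2, Trp3, Trp9, Phe16.

4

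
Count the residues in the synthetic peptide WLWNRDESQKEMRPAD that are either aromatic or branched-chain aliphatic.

Aromatic: F, W, Y. Branched-chain aliphatic: I, L, V.
Aromatic residues here: W1, W3 (2).
Branched-chain aliphatic residues here: L2 (1).
The two groups share no amino acid, so total = 2 + 1 = 3.

3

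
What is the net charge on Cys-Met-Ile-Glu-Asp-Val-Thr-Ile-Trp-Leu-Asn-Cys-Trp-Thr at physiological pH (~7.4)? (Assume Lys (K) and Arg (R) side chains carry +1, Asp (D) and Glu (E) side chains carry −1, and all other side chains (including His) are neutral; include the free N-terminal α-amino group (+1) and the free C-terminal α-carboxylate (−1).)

-2

Positive (K, R): none → +0.
Negative (D, E): Glu4, Asp5 → −2.
The N-terminus (+1) and C-terminus (−1) cancel.
Net charge = (+0) + (−2) = −2.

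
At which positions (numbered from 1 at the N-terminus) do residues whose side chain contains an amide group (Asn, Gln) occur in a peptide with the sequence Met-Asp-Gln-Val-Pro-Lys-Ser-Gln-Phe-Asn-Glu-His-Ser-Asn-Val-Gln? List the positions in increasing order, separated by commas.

Matching residues: Gln3, Gln8, Asn10, Asn14, Gln16.

3, 8, 10, 14, 16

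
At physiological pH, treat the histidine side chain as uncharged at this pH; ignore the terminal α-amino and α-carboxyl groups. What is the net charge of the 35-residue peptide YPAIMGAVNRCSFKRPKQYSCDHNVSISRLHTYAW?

Near pH 7.4, K and R contribute +1 each, D and E contribute −1 each, and every other side chain (His included, as stated) is uncharged.
Positive (K, R): R10, K14, R15, K17, R29 → +5.
Negative (D, E): D22 → −1.
Net charge = (+5) + (−1) = +4.

+4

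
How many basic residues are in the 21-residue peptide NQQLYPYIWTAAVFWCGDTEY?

Lysine (K), arginine (R), and histidine (H) have basic, nitrogen-containing side chains.
None of the 21 residues belong to this group.

0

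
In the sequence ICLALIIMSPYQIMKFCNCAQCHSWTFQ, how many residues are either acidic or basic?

2

Acidic: D, E. Basic: H, K, R.
Acidic residues here: none (0).
Basic residues here: K15, H23 (2).
The two groups share no amino acid, so total = 0 + 2 = 2.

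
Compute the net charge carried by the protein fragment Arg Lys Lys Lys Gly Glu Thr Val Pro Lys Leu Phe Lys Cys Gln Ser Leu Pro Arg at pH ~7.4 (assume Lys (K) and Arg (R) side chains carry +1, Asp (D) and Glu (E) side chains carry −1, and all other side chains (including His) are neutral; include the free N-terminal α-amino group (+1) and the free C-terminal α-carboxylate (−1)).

Positive (K, R): Arg1, Lys2, Lys3, Lys4, Lys10, Lys13, Arg19 → +7.
Negative (D, E): Glu6 → −1.
The N-terminus (+1) and C-terminus (−1) cancel.
Net charge = (+7) + (−1) = +6.

+6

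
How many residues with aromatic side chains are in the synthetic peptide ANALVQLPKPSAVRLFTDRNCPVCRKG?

1

The aromatic amino acids are Phe (F, benzyl), Trp (W, indole), and Tyr (Y, phenol).
Matching residues: F16.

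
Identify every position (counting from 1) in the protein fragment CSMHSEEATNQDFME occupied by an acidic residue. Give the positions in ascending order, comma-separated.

6, 7, 12, 15

Only D (aspartate) and E (glutamate) carry a side-chain carboxylic acid.
Matching residues: E6, E7, D12, E15.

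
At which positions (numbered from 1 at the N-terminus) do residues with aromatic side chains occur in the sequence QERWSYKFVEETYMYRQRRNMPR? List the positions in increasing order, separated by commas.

4, 6, 8, 13, 15

The aromatic amino acids are Phe (F, benzyl), Trp (W, indole), and Tyr (Y, phenol).
Matching residues: W4, Y6, F8, Y13, Y15.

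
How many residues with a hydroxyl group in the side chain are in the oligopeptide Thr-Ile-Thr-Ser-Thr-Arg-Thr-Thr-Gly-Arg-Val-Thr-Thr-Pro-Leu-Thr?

9

S, T, and Y are the three residues with a side-chain hydroxyl.
Matching residues: Thr1, Thr3, Ser4, Thr5, Thr7, Thr8, Thr12, Thr13, Thr16.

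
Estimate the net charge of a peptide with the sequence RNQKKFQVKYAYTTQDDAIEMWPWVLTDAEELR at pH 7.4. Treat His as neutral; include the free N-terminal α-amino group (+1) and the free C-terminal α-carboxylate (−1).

-1

At pH ~7.4 the Lys and Arg side chains are protonated (+1), the Asp and Glu side chains are deprotonated (−1), and with His taken as neutral all other side chains carry no charge.
Positive (K, R): R1, K4, K5, K9, R33 → +5.
Negative (D, E): D16, D17, E20, D28, E30, E31 → −6.
The N-terminus (+1) and C-terminus (−1) cancel.
Net charge = (+5) + (−6) = −1.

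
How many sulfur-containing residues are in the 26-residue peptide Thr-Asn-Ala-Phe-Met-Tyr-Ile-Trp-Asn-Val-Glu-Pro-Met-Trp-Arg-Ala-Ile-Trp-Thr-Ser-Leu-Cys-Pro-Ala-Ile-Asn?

Only Cys (C) and Met (M) have a sulfur atom in the side chain.
Matching residues: Met5, Met13, Cys22.

3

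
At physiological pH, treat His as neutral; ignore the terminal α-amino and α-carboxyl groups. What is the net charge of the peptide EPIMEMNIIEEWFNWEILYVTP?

The side chains ionized at physiological pH are Lys/Arg (+1) and Asp/Glu (−1); with His treated as neutral, nothing else contributes.
Positive (K, R): none → +0.
Negative (D, E): E1, E5, E10, E11, E16 → −5.
Net charge = (+0) + (−5) = −5.

-5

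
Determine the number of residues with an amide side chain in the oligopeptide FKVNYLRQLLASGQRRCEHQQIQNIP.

7

The amide-side-chain residues are Asn (N) and Gln (Q).
Matching residues: N4, Q8, Q14, Q20, Q21, Q23, N24.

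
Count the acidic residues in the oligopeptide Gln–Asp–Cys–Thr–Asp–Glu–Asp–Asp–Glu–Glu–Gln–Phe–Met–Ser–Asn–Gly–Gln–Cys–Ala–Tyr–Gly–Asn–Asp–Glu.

9

The acidic residues are Asp (D) and Glu (E), whose side chains end in a carboxylate group.
Matching residues: Asp2, Asp5, Glu6, Asp7, Asp8, Glu9, Glu10, Asp23, Glu24.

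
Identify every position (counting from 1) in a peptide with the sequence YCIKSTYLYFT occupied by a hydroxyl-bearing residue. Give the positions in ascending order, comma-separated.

The –OH-bearing residues are Ser, Thr (aliphatic alcohols), and Tyr (phenol).
Matching residues: Y1, S5, T6, Y7, Y9, T11.

1, 5, 6, 7, 9, 11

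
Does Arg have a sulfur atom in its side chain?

No

Cysteine (C, thiol) and methionine (M, thioether) are the two sulfur-containing amino acids.
Arginine is not in this group.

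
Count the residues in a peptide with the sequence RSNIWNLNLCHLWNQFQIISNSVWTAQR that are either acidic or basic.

3

Acidic: D, E. Basic: H, K, R.
Acidic residues here: none (0).
Basic residues here: R1, H11, R28 (3).
The two groups share no amino acid, so total = 0 + 3 = 3.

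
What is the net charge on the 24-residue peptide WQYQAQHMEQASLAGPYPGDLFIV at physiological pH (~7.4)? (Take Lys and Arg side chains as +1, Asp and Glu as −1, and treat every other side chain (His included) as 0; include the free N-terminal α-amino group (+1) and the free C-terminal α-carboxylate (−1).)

Positive (K, R): none → +0.
Negative (D, E): E9, D20 → −2.
The N-terminus (+1) and C-terminus (−1) cancel.
Net charge = (+0) + (−2) = −2.

-2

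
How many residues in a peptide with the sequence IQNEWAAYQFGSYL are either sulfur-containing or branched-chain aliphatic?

Sulfur-containing: C, M. Branched-chain aliphatic: I, L, V.
Sulfur-containing residues here: none (0).
Branched-chain aliphatic residues here: I1, L14 (2).
The two groups share no amino acid, so total = 0 + 2 = 2.

2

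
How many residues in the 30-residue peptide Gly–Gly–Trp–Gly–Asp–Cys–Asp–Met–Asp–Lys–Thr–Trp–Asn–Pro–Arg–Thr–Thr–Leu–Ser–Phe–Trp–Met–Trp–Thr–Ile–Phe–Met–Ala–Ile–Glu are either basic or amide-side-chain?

3

Basic: H, K, R. Amide-side-chain: N, Q.
Basic residues here: Lys10, Arg15 (2).
Amide-side-chain residues here: Asn13 (1).
The two groups share no amino acid, so total = 2 + 1 = 3.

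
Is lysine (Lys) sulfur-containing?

No

The sulfur-bearing residues are cysteine (–SH) and methionine (–S–CH₃).
Lysine is not in this group.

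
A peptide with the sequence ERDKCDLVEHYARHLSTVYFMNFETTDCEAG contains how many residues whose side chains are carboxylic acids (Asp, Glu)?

7

Matching residues: E1, D3, D6, E9, E24, D27, E29.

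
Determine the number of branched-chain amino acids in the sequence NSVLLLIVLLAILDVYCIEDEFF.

The BCAAs are Val, Leu, and Ile — aliphatic side chains with a branch point.
Matching residues: V3, L4, L5, L6, I7, V8, L9, L10, I12, L13, V15, I18.

12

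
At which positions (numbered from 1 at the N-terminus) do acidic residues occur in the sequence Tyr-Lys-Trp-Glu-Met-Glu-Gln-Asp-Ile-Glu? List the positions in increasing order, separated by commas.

The acidic residues are Asp (D) and Glu (E), whose side chains end in a carboxylate group.
Matching residues: Glu4, Glu6, Asp8, Glu10.

4, 6, 8, 10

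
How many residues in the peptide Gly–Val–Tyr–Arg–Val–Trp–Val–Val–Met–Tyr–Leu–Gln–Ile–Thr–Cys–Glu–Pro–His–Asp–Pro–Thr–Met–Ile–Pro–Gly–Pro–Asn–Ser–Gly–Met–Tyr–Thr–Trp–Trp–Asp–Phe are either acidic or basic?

Acidic: D, E. Basic: H, K, R.
Acidic residues here: Glu16, Asp19, Asp35 (3).
Basic residues here: Arg4, His18 (2).
The two groups share no amino acid, so total = 3 + 2 = 5.

5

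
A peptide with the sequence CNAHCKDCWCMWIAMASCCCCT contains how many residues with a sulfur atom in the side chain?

10

The sulfur-bearing residues are cysteine (–SH) and methionine (–S–CH₃).
Matching residues: C1, C5, C8, C10, M11, M15, C18, C19, C20, C21.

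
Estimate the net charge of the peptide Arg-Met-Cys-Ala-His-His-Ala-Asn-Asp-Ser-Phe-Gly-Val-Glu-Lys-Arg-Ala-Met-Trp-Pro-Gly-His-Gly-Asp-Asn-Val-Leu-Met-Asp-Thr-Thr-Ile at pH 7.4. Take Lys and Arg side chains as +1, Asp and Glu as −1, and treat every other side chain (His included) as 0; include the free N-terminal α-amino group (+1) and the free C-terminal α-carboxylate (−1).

Positive (K, R): Arg1, Lys15, Arg16 → +3.
Negative (D, E): Asp9, Glu14, Asp24, Asp29 → −4.
The N-terminus (+1) and C-terminus (−1) cancel.
Net charge = (+3) + (−4) = −1.

-1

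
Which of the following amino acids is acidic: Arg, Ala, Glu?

Glu

The acidic residues are Asp (D) and Glu (E), whose side chains end in a carboxylate group.
Of the listed options, only Glu belongs to this group.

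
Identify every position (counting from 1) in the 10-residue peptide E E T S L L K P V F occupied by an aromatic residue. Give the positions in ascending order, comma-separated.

Phenylalanine (F), tryptophan (W), and tyrosine (Y) have aromatic ring side chains.
Matching residues: F10.

10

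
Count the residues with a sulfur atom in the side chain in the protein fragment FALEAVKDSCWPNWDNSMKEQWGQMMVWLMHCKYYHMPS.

7

Cysteine (C, thiol) and methionine (M, thioether) are the two sulfur-containing amino acids.
Matching residues: C10, M18, M25, M26, M30, C32, M37.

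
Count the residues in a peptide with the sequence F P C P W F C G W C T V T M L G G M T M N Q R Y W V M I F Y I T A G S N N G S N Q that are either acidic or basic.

Acidic: D, E. Basic: H, K, R.
Acidic residues here: none (0).
Basic residues here: R23 (1).
The two groups share no amino acid, so total = 0 + 1 = 1.

1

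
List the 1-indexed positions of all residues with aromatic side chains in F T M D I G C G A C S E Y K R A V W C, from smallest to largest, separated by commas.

The aromatic amino acids are Phe (F, benzyl), Trp (W, indole), and Tyr (Y, phenol).
Matching residues: F1, Y13, W18.

1, 13, 18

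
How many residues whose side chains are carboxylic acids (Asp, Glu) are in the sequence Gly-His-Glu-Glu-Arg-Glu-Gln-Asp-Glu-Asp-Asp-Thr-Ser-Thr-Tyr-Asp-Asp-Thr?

Matching residues: Glu3, Glu4, Glu6, Asp8, Glu9, Asp10, Asp11, Asp16, Asp17.

9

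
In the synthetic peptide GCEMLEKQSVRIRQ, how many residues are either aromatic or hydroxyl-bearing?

1

Aromatic: F, W, Y. Hydroxyl-bearing: S, T, Y.
Aromatic residues here: none (0).
Hydroxyl-bearing residues here: S9 (1).
(Y belongs to both groups, but none appear in this sequence.) Total = 0 + 1 = 1.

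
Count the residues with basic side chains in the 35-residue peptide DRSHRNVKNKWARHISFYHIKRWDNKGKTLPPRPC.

K, R, and H are the three residues with basic side chains (ε-amine, guanidinium, and imidazole respectively).
Matching residues: R2, H4, R5, K8, K10, R13, H14, H19, K21, R22, K26, K28, R33.

13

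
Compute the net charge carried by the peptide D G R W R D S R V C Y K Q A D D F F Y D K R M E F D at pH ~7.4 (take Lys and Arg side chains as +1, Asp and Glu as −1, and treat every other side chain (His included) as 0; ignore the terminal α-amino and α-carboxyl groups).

-1

Positive (K, R): R3, R5, R8, K12, K21, R22 → +6.
Negative (D, E): D1, D6, D15, D16, D20, E24, D26 → −7.
Net charge = (+6) + (−7) = −1.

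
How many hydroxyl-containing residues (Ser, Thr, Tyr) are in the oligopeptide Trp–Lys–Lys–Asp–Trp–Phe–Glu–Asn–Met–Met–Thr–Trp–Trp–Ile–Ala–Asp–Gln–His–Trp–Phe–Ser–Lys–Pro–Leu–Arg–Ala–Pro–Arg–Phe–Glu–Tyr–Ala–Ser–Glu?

Matching residues: Thr11, Ser21, Tyr31, Ser33.

4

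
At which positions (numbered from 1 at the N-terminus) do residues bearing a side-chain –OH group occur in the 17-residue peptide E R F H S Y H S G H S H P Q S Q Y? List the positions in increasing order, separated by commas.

S, T, and Y are the three residues with a side-chain hydroxyl.
Matching residues: S5, Y6, S8, S11, S15, Y17.

5, 6, 8, 11, 15, 17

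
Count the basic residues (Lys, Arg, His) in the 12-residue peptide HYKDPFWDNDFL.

2

Matching residues: H1, K3.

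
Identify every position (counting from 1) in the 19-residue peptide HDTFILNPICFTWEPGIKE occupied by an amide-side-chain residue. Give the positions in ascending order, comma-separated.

Only N (asparagine) and Q (glutamine) carry a side-chain carboxamide.
Matching residues: N7.

7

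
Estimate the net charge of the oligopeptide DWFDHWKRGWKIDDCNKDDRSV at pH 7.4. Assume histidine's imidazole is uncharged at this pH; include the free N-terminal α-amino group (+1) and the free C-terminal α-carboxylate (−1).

Near pH 7.4, K and R contribute +1 each, D and E contribute −1 each, and every other side chain (His included, as stated) is uncharged.
Positive (K, R): K7, R8, K11, K17, R20 → +5.
Negative (D, E): D1, D4, D13, D14, D18, D19 → −6.
The N-terminus (+1) and C-terminus (−1) cancel.
Net charge = (+5) + (−6) = −1.

-1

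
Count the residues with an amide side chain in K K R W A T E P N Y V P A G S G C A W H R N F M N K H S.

3

The amide-side-chain residues are Asn (N) and Gln (Q).
Matching residues: N9, N22, N25.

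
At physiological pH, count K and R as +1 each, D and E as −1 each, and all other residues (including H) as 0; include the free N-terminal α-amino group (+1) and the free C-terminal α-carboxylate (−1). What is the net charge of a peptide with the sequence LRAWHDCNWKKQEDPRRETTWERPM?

Positive (K, R): R2, K10, K11, R16, R17, R23 → +6.
Negative (D, E): D6, E13, D14, E18, E22 → −5.
The N-terminus (+1) and C-terminus (−1) cancel.
Net charge = (+6) + (−5) = +1.

+1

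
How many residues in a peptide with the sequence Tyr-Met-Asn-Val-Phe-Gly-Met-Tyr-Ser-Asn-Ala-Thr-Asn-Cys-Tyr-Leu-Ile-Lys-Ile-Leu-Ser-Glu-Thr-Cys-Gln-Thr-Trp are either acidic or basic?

2

Acidic: D, E. Basic: H, K, R.
Acidic residues here: Glu22 (1).
Basic residues here: Lys18 (1).
The two groups share no amino acid, so total = 1 + 1 = 2.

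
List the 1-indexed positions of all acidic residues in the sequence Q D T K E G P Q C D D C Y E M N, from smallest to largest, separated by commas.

Only D (aspartate) and E (glutamate) carry a side-chain carboxylic acid.
Matching residues: D2, E5, D10, D11, E14.

2, 5, 10, 11, 14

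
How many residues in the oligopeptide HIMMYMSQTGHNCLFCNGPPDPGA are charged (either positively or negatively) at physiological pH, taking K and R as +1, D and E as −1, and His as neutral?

Charged side chains at pH ~7.4: K, R (positive); D, E (negative).
Matching residues: D21.

1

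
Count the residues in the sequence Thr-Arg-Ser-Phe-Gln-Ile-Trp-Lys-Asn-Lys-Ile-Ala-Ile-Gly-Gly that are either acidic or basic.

3

Acidic: D, E. Basic: H, K, R.
Acidic residues here: none (0).
Basic residues here: Arg2, Lys8, Lys10 (3).
The two groups share no amino acid, so total = 0 + 3 = 3.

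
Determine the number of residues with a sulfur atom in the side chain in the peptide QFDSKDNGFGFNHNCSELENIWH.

1

Only Cys (C) and Met (M) have a sulfur atom in the side chain.
Matching residues: C15.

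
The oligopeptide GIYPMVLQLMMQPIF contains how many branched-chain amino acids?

5

V, L, and I make up the branched-chain aliphatic group.
Matching residues: I2, V6, L7, L9, I14.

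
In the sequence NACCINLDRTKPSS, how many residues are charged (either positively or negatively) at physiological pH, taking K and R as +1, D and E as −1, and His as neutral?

Charged side chains at pH ~7.4: K, R (positive); D, E (negative).
Matching residues: D8, R9, K11.

3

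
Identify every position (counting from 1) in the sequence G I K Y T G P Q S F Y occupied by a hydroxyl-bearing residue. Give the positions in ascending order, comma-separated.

4, 5, 9, 11

The –OH-bearing residues are Ser, Thr (aliphatic alcohols), and Tyr (phenol).
Matching residues: Y4, T5, S9, Y11.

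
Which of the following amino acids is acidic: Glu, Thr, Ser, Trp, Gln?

Glu

Aspartate (D) and glutamate (E) have carboxylic-acid side chains and are the acidic amino acids.
Of the listed options, only Glu belongs to this group.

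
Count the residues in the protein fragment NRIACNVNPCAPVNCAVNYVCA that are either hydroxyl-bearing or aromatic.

Hydroxyl-bearing: S, T, Y. Aromatic: F, W, Y.
Hydroxyl-bearing residues here: Y19 (1).
Aromatic residues here: Y19 (1).
Y is in both groups, so the 1 Y residue must not be double-counted.
Total = 1 + 1 − 1 = 1.

1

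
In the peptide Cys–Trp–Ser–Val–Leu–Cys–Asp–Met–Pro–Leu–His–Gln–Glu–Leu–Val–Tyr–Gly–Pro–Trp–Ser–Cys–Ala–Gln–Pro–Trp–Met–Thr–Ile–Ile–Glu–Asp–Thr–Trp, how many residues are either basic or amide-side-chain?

Basic: H, K, R. Amide-side-chain: N, Q.
Basic residues here: His11 (1).
Amide-side-chain residues here: Gln12, Gln23 (2).
The two groups share no amino acid, so total = 1 + 2 = 3.

3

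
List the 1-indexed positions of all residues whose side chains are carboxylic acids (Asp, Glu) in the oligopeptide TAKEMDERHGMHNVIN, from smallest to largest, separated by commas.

4, 6, 7

Matching residues: E4, D6, E7.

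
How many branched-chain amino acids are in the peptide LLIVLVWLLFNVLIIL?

13

The BCAAs are Val, Leu, and Ile — aliphatic side chains with a branch point.
Matching residues: L1, L2, I3, V4, L5, V6, L8, L9, V12, L13, I14, I15, L16.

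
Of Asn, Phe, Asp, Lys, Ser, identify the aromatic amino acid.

F, W, and Y each carry an aromatic ring on the side chain.
Of the listed options, only Phe belongs to this group.

Phe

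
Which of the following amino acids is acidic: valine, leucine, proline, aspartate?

aspartate

Only D (aspartate) and E (glutamate) carry a side-chain carboxylic acid.
Of the listed options, only aspartate belongs to this group.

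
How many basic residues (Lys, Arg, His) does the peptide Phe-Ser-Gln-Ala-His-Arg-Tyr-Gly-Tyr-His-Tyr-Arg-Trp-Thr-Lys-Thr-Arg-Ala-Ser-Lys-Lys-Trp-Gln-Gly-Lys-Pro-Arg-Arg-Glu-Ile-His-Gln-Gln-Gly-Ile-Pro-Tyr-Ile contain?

12

Matching residues: His5, Arg6, His10, Arg12, Lys15, Arg17, Lys20, Lys21, Lys25, Arg27, Arg28, His31.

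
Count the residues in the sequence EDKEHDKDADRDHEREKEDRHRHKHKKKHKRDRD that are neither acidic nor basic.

Acidic: D, E. Basic: K, R, H. All other residues are neither.
Matching residues: A9.

1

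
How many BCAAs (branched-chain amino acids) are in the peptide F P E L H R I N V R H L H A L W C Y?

The BCAAs are Val, Leu, and Ile — aliphatic side chains with a branch point.
Matching residues: L4, I7, V9, L12, L15.

5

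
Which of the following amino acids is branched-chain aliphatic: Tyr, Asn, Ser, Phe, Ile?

V, L, and I make up the branched-chain aliphatic group.
Of the listed options, only Ile belongs to this group.

Ile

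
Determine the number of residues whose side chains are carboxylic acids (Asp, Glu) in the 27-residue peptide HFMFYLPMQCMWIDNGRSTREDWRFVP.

3

Matching residues: D14, E21, D22.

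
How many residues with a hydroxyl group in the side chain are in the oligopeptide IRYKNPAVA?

1

The –OH-bearing residues are Ser, Thr (aliphatic alcohols), and Tyr (phenol).
Matching residues: Y3.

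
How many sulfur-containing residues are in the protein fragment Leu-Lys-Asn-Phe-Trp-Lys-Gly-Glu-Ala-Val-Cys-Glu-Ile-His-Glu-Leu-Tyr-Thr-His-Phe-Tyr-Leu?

The sulfur-bearing residues are cysteine (–SH) and methionine (–S–CH₃).
Matching residues: Cys11.

1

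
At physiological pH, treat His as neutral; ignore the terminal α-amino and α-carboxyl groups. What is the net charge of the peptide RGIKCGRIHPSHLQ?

+3

At pH ~7.4 the Lys and Arg side chains are protonated (+1), the Asp and Glu side chains are deprotonated (−1), and with His taken as neutral all other side chains carry no charge.
Positive (K, R): R1, K4, R7 → +3.
Negative (D, E): none → −0.
Net charge = (+3) + (−0) = +3.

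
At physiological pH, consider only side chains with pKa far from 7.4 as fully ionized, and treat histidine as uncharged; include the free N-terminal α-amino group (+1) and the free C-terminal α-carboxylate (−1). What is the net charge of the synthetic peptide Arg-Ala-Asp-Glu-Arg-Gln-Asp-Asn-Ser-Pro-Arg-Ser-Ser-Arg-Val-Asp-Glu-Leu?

-1

Near pH 7.4, K and R contribute +1 each, D and E contribute −1 each, and every other side chain (His included, as stated) is uncharged.
Positive (K, R): Arg1, Arg5, Arg11, Arg14 → +4.
Negative (D, E): Asp3, Glu4, Asp7, Asp16, Glu17 → −5.
The N-terminus (+1) and C-terminus (−1) cancel.
Net charge = (+4) + (−5) = −1.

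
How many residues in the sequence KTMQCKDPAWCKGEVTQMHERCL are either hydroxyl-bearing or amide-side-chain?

Hydroxyl-bearing: S, T, Y. Amide-side-chain: N, Q.
Hydroxyl-bearing residues here: T2, T16 (2).
Amide-side-chain residues here: Q4, Q17 (2).
The two groups share no amino acid, so total = 2 + 2 = 4.

4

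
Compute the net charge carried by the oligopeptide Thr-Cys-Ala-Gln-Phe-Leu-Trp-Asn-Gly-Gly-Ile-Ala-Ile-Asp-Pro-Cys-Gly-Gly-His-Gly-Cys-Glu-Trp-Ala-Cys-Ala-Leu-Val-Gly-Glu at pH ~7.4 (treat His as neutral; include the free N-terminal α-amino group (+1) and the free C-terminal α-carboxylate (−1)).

-3

Near pH 7.4, K and R contribute +1 each, D and E contribute −1 each, and every other side chain (His included, as stated) is uncharged.
Positive (K, R): none → +0.
Negative (D, E): Asp14, Glu22, Glu30 → −3.
The N-terminus (+1) and C-terminus (−1) cancel.
Net charge = (+0) + (−3) = −3.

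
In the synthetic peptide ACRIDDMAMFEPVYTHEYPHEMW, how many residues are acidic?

5

Only D (aspartate) and E (glutamate) carry a side-chain carboxylic acid.
Matching residues: D5, D6, E11, E17, E21.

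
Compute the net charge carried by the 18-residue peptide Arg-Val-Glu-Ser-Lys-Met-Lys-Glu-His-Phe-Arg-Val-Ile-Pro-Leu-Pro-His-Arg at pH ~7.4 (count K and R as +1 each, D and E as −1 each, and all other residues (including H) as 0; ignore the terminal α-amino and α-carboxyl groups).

+3

Positive (K, R): Arg1, Lys5, Lys7, Arg11, Arg18 → +5.
Negative (D, E): Glu3, Glu8 → −2.
Net charge = (+5) + (−2) = +3.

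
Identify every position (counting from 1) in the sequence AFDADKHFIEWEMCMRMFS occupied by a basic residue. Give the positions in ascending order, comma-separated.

K, R, and H are the three residues with basic side chains (ε-amine, guanidinium, and imidazole respectively).
Matching residues: K6, H7, R16.

6, 7, 16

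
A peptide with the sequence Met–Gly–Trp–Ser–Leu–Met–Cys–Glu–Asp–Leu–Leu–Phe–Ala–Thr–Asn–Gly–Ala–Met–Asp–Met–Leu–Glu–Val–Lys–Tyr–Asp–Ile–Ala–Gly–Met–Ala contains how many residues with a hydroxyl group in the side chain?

Serine (S), threonine (T), and tyrosine (Y) each carry a hydroxyl group on the side chain.
Matching residues: Ser4, Thr14, Tyr25.

3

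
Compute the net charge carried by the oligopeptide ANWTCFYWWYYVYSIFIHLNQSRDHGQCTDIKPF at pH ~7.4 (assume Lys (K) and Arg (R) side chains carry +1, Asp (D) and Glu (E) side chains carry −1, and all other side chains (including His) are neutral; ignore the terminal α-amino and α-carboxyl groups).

0

Positive (K, R): R23, K32 → +2.
Negative (D, E): D24, D30 → −2.
Net charge = (+2) + (−2) = 0.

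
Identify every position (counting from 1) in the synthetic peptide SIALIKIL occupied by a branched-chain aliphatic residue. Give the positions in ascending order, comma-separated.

Matching residues: I2, L4, I5, I7, L8.

2, 4, 5, 7, 8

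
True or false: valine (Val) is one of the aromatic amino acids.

False

F, W, and Y each carry an aromatic ring on the side chain.
Valine is not in this group.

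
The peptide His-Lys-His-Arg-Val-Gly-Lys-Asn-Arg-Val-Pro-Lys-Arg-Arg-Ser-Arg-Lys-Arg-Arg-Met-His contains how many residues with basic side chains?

14

The basic amino acids are Lys (K), Arg (R), and His (H).
Matching residues: His1, Lys2, His3, Arg4, Lys7, Arg9, Lys12, Arg13, Arg14, Arg16, Lys17, Arg18, Arg19, His21.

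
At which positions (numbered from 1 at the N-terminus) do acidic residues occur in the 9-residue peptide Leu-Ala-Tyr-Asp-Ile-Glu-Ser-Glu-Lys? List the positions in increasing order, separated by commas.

4, 6, 8

Only D (aspartate) and E (glutamate) carry a side-chain carboxylic acid.
Matching residues: Asp4, Glu6, Glu8.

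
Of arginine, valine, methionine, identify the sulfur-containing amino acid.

Only Cys (C) and Met (M) have a sulfur atom in the side chain.
Of the listed options, only methionine belongs to this group.

methionine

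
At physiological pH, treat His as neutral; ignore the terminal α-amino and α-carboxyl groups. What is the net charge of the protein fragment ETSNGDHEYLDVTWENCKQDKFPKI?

The side chains ionized at physiological pH are Lys/Arg (+1) and Asp/Glu (−1); with His treated as neutral, nothing else contributes.
Positive (K, R): K18, K21, K24 → +3.
Negative (D, E): E1, D6, E8, D11, E15, D20 → −6.
Net charge = (+3) + (−6) = −3.

-3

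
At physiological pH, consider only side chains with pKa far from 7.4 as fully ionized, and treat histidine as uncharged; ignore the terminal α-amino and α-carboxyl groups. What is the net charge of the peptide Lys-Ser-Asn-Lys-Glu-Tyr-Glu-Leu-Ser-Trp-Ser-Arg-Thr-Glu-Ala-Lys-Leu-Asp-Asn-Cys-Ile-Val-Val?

0

At pH ~7.4 the Lys and Arg side chains are protonated (+1), the Asp and Glu side chains are deprotonated (−1), and with His taken as neutral all other side chains carry no charge.
Positive (K, R): Lys1, Lys4, Arg12, Lys16 → +4.
Negative (D, E): Glu5, Glu7, Glu14, Asp18 → −4.
Net charge = (+4) + (−4) = 0.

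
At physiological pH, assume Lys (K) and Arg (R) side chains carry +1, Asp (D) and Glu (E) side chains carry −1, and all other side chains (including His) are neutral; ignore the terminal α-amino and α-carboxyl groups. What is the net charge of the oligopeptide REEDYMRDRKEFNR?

0

Positive (K, R): R1, R7, R9, K10, R14 → +5.
Negative (D, E): E2, E3, D4, D8, E11 → −5.
Net charge = (+5) + (−5) = 0.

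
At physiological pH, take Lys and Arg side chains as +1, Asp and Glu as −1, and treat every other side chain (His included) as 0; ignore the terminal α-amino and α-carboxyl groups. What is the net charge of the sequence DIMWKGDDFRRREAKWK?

Positive (K, R): K5, R10, R11, R12, K15, K17 → +6.
Negative (D, E): D1, D7, D8, E13 → −4.
Net charge = (+6) + (−4) = +2.

+2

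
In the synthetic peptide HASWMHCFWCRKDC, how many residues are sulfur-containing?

4

Only Cys (C) and Met (M) have a sulfur atom in the side chain.
Matching residues: M5, C7, C10, C14.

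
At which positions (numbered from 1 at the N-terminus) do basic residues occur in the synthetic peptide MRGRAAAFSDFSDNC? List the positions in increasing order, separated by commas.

K, R, and H are the three residues with basic side chains (ε-amine, guanidinium, and imidazole respectively).
Matching residues: R2, R4.

2, 4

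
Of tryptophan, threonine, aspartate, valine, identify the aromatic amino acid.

tryptophan

The aromatic amino acids are Phe (F, benzyl), Trp (W, indole), and Tyr (Y, phenol).
Of the listed options, only tryptophan belongs to this group.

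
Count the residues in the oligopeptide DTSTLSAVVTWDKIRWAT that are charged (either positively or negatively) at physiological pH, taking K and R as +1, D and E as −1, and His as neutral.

4

Charged side chains at pH ~7.4: K, R (positive); D, E (negative).
Matching residues: D1, D12, K13, R15.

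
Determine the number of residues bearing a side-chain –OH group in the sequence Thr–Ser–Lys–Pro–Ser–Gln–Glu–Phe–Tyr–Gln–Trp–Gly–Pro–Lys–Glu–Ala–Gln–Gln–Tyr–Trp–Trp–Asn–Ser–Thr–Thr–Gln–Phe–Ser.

9

The –OH-bearing residues are Ser, Thr (aliphatic alcohols), and Tyr (phenol).
Matching residues: Thr1, Ser2, Ser5, Tyr9, Tyr19, Ser23, Thr24, Thr25, Ser28.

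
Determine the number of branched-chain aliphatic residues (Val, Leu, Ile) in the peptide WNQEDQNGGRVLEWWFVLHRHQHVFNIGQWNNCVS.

7

Matching residues: V11, L12, V17, L18, V24, I27, V34.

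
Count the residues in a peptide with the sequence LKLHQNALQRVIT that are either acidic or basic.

3

Acidic: D, E. Basic: H, K, R.
Acidic residues here: none (0).
Basic residues here: K2, H4, R10 (3).
The two groups share no amino acid, so total = 0 + 3 = 3.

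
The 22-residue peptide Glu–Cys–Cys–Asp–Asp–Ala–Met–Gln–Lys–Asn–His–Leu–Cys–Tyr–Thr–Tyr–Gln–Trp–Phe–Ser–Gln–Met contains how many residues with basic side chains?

The basic amino acids are Lys (K), Arg (R), and His (H).
Matching residues: Lys9, His11.

2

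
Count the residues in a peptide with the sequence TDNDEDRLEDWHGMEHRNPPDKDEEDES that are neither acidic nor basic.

Acidic: D, E. Basic: K, R, H. All other residues are neither.
Matching residues: T1, N3, L8, W11, G13, M14, N18, P19, P20, S28.

10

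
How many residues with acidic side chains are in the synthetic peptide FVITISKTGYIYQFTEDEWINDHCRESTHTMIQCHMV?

The acidic residues are Asp (D) and Glu (E), whose side chains end in a carboxylate group.
Matching residues: E16, D17, E18, D22, E26.

5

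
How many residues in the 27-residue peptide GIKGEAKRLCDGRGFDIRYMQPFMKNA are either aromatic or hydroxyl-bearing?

3

Aromatic: F, W, Y. Hydroxyl-bearing: S, T, Y.
Aromatic residues here: F15, Y19, F23 (3).
Hydroxyl-bearing residues here: Y19 (1).
Y is in both groups, so the 1 Y residue must not be double-counted.
Total = 3 + 1 − 1 = 3.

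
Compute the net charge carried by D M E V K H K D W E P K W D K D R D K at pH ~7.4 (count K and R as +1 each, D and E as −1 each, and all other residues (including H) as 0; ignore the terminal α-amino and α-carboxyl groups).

-1

Positive (K, R): K5, K7, K12, K15, R17, K19 → +6.
Negative (D, E): D1, E3, D8, E10, D14, D16, D18 → −7.
Net charge = (+6) + (−7) = −1.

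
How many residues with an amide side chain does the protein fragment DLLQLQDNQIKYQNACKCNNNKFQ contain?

10

The amide-side-chain residues are Asn (N) and Gln (Q).
Matching residues: Q4, Q6, N8, Q9, Q13, N14, N19, N20, N21, Q24.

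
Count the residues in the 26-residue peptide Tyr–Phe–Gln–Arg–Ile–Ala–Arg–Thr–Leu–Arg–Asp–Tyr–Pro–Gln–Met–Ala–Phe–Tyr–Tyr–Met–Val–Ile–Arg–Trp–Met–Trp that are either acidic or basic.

5

Acidic: D, E. Basic: H, K, R.
Acidic residues here: Asp11 (1).
Basic residues here: Arg4, Arg7, Arg10, Arg23 (4).
The two groups share no amino acid, so total = 1 + 4 = 5.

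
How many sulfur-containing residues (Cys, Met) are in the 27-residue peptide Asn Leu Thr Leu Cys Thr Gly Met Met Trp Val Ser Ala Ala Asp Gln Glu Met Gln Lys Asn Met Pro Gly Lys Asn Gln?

Matching residues: Cys5, Met8, Met9, Met18, Met22.

5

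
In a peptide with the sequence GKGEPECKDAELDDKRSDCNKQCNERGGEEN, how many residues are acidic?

Aspartate (D) and glutamate (E) have carboxylic-acid side chains and are the acidic amino acids.
Matching residues: E4, E6, D9, E11, D13, D14, D18, E25, E29, E30.

10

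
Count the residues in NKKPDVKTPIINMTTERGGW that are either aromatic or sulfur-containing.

2

Aromatic: F, W, Y. Sulfur-containing: C, M.
Aromatic residues here: W20 (1).
Sulfur-containing residues here: M13 (1).
The two groups share no amino acid, so total = 1 + 1 = 2.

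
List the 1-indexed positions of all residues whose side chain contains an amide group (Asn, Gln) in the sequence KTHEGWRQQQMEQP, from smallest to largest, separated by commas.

8, 9, 10, 13

Matching residues: Q8, Q9, Q10, Q13.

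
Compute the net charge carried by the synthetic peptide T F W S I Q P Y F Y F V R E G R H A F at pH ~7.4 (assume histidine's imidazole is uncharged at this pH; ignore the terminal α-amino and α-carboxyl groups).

+1

The side chains ionized at physiological pH are Lys/Arg (+1) and Asp/Glu (−1); with His treated as neutral, nothing else contributes.
Positive (K, R): R13, R16 → +2.
Negative (D, E): E14 → −1.
Net charge = (+2) + (−1) = +1.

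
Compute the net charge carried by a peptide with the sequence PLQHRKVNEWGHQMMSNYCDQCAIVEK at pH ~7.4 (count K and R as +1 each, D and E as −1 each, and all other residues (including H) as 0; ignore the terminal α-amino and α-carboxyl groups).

Positive (K, R): R5, K6, K27 → +3.
Negative (D, E): E9, D20, E26 → −3.
Net charge = (+3) + (−3) = 0.

0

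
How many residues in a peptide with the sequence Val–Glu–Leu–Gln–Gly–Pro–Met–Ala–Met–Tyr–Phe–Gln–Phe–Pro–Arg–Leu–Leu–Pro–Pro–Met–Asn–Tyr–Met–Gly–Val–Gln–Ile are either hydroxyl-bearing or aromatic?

Hydroxyl-bearing: S, T, Y. Aromatic: F, W, Y.
Hydroxyl-bearing residues here: Tyr10, Tyr22 (2).
Aromatic residues here: Tyr10, Phe11, Phe13, Tyr22 (4).
Y is in both groups, so the 2 Y residues must not be double-counted.
Total = 2 + 4 − 2 = 4.

4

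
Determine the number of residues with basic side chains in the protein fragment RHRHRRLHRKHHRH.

K, R, and H are the three residues with basic side chains (ε-amine, guanidinium, and imidazole respectively).
Matching residues: R1, H2, R3, H4, R5, R6, H8, R9, K10, H11, H12, R13, H14.

13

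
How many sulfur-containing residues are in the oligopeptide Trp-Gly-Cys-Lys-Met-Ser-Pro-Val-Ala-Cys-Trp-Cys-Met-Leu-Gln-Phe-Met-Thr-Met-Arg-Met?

8

The sulfur-bearing residues are cysteine (–SH) and methionine (–S–CH₃).
Matching residues: Cys3, Met5, Cys10, Cys12, Met13, Met17, Met19, Met21.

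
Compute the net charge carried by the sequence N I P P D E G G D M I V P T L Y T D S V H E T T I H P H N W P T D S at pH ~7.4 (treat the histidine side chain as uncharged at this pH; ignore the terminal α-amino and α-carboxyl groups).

Near pH 7.4, K and R contribute +1 each, D and E contribute −1 each, and every other side chain (His included, as stated) is uncharged.
Positive (K, R): none → +0.
Negative (D, E): D5, E6, D9, D18, E22, D33 → −6.
Net charge = (+0) + (−6) = −6.

-6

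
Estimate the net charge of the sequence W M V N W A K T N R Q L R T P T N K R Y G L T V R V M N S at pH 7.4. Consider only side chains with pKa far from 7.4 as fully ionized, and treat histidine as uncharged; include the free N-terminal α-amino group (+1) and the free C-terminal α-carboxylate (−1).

Near pH 7.4, K and R contribute +1 each, D and E contribute −1 each, and every other side chain (His included, as stated) is uncharged.
Positive (K, R): K7, R10, R13, K18, R19, R25 → +6.
Negative (D, E): none → −0.
The N-terminus (+1) and C-terminus (−1) cancel.
Net charge = (+6) + (−0) = +6.

+6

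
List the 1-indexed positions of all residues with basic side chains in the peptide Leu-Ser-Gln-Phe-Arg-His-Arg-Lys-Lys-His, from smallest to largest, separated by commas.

5, 6, 7, 8, 9, 10

K, R, and H are the three residues with basic side chains (ε-amine, guanidinium, and imidazole respectively).
Matching residues: Arg5, His6, Arg7, Lys8, Lys9, His10.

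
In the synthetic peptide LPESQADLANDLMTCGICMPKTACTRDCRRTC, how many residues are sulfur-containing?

7

Only Cys (C) and Met (M) have a sulfur atom in the side chain.
Matching residues: M13, C15, C18, M19, C24, C28, C32.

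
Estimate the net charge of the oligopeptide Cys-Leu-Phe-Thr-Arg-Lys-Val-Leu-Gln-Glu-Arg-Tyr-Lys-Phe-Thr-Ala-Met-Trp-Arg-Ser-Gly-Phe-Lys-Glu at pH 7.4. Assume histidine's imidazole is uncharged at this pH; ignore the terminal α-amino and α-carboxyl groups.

+4

Near pH 7.4, K and R contribute +1 each, D and E contribute −1 each, and every other side chain (His included, as stated) is uncharged.
Positive (K, R): Arg5, Lys6, Arg11, Lys13, Arg19, Lys23 → +6.
Negative (D, E): Glu10, Glu24 → −2.
Net charge = (+6) + (−2) = +4.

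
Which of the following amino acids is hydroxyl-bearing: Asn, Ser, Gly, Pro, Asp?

Ser

S, T, and Y are the three residues with a side-chain hydroxyl.
Of the listed options, only Ser belongs to this group.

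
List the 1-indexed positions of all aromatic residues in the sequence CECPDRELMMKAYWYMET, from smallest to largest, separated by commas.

13, 14, 15

The aromatic amino acids are Phe (F, benzyl), Trp (W, indole), and Tyr (Y, phenol).
Matching residues: Y13, W14, Y15.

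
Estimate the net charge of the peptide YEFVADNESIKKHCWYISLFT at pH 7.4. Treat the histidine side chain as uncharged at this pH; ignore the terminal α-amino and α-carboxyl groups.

The side chains ionized at physiological pH are Lys/Arg (+1) and Asp/Glu (−1); with His treated as neutral, nothing else contributes.
Positive (K, R): K11, K12 → +2.
Negative (D, E): E2, D6, E8 → −3.
Net charge = (+2) + (−3) = −1.

-1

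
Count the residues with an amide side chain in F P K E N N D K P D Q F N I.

4

Only N (asparagine) and Q (glutamine) carry a side-chain carboxamide.
Matching residues: N5, N6, Q11, N13.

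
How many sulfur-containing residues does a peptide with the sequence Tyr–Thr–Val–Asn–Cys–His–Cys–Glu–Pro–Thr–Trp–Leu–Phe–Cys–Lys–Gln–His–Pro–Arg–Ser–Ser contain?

Cysteine (C, thiol) and methionine (M, thioether) are the two sulfur-containing amino acids.
Matching residues: Cys5, Cys7, Cys14.

3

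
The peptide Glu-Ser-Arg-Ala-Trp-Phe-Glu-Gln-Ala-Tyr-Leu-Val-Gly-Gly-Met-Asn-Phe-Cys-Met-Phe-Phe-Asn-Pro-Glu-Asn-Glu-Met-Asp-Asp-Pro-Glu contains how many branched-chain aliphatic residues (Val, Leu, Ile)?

Matching residues: Leu11, Val12.

2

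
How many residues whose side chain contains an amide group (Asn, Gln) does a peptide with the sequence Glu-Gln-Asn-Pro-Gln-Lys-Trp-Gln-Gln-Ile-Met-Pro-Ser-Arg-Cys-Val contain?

5

Matching residues: Gln2, Asn3, Gln5, Gln8, Gln9.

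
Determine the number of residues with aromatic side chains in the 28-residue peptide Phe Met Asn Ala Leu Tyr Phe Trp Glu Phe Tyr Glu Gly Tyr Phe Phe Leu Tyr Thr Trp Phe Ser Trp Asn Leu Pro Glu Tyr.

14

Phenylalanine (F), tryptophan (W), and tyrosine (Y) have aromatic ring side chains.
Matching residues: Phe1, Tyr6, Phe7, Trp8, Phe10, Tyr11, Tyr14, Phe15, Phe16, Tyr18, Trp20, Phe21, Trp23, Tyr28.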